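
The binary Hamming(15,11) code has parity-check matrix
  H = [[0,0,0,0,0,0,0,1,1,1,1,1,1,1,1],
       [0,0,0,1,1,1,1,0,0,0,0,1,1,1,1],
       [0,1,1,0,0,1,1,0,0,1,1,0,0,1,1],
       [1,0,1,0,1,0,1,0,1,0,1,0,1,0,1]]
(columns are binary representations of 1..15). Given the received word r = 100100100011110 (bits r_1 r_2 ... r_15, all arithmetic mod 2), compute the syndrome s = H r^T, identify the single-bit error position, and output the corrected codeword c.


s = (0, 1, 1, 0)^T, error position = 6, corrected codeword c = 100101100011110

Compute s = H r^T mod 2 one row at a time:
  s_1 = 0 + 0 + 0 + 1 + 1 + 1 + 1 + 0 = 4 ≡ 0 (mod 2).
  s_2 = 1 + 0 + 0 + 1 + 1 + 1 + 1 + 0 = 5 ≡ 1 (mod 2).
  s_3 = 0 + 0 + 0 + 1 + 0 + 1 + 1 + 0 = 3 ≡ 1 (mod 2).
  s_4 = 1 + 0 + 0 + 1 + 0 + 1 + 1 + 0 = 4 ≡ 0 (mod 2).
s = (0, 1, 1, 0)^T — this equals column 6 of H (binary 0110), so error is at position 6.
Correct: flip bit 6 of r = 100100100011110 to get c = 100101100011110.


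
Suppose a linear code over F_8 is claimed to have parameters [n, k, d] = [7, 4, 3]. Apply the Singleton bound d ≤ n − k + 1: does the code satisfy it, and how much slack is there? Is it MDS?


Singleton RHS = n − k + 1 = 4, slack = 1, bound satisfied, not MDS.

Singleton bound: d ≤ n − k + 1.
Here n = 7, k = 4, so n − k + 1 = 4.
Given d = 3, check d ≤ 4: YES.
Slack = (n − k + 1) − d = 1.
The code is NOT MDS (slack = 1 > 0).
Description: the claimed parameters are [7, 4, 3]_8; such a code would be non-MDS.


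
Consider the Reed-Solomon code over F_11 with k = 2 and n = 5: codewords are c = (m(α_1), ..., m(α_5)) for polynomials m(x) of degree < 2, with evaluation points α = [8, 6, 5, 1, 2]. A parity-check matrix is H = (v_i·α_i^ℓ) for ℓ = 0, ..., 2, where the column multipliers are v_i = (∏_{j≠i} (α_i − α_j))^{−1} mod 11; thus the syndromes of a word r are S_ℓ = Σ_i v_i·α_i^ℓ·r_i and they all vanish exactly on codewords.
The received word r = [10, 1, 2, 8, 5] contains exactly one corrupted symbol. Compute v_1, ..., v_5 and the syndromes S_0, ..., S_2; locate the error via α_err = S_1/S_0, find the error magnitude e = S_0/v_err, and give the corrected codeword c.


S = (3, 3, 3), error at position 4, error magnitude e = 2, c = [10, 1, 2, 6, 5].

Step 1: column multipliers v_i = (∏_{j≠i}(α_i − α_j))^{−1} mod 11.
  i = 1 (α = 8): (8−6)(8−5)(8−1)(8−2) = 2·3·7·6 = 252 ≡ 10, so v_1 = 10^{−1} = 10 (mod 11).
  i = 2 (α = 6): (6−8)(6−5)(6−1)(6−2) = (−2)·1·5·4 = −40 ≡ 4, so v_2 = 4^{−1} = 3 (mod 11).
  i = 3 (α = 5): (5−8)(5−6)(5−1)(5−2) = (−3)·(−1)·4·3 = 36 ≡ 3, so v_3 = 3^{−1} = 4 (mod 11).
  i = 4 (α = 1): (1−8)(1−6)(1−5)(1−2) = (−7)·(−5)·(−4)·(−1) = 140 ≡ 8, so v_4 = 8^{−1} = 7 (mod 11).
  i = 5 (α = 2): (2−8)(2−6)(2−5)(2−1) = (−6)·(−4)·(−3)·1 = −72 ≡ 5, so v_5 = 5^{−1} = 9 (mod 11).
  v = [10, 3, 4, 7, 9].
Step 2: syndromes of r = [10, 1, 2, 8, 5] (all sums mod 11).
  S_0 = Σ v_i r_i = 10·10 + 3·1 + 4·2 + 7·8 + 9·5 = 212 ≡ 3.
  S_1 = Σ v_i α_i r_i = 10·8·10 + 3·6·1 + 4·5·2 + 7·1·8 + 9·2·5 = 1004 ≡ 3.
  α_i^2 mod 11 = [9, 3, 3, 1, 4].
  S_2 = Σ v_i α_i^2 r_i = 10·9·10 + 3·3·1 + 4·3·2 + 7·1·8 + 9·4·5 = 1169 ≡ 3.
  S = (3, 3, 3) ≠ 0, so r is not a codeword (an error is present).
Step 3: locate the error. For a single error e at position i, S_ℓ = v_i·e·α_i^ℓ, so α_err = S_1/S_0.
  S_0^{−1} = 3^{−1} = 4 (mod 11), so α_err = 3·4 = 12 ≡ 1 = α_4. Error position i = 4.
  Consistency check: S_2/S_1 = 3·4 = 12 ≡ 1 = α_err ✓ (single-error assumption holds).
Step 4: error magnitude e = S_0/v_4 = S_0·∏_{j≠4}(α_4 − α_j) = 3·8 = 24 ≡ 2 (mod 11).
Step 5: correct position 4: c_4 = r_4 − e = 8 − 2 ≡ 6 (mod 11). Hence c = [10, 1, 2, 6, 5].
  Check: interpolating c through the α_i gives m(x) = 7 + 10·x (degree < 2) with m(α_i) = c_i for every i, so c is indeed a codeword.


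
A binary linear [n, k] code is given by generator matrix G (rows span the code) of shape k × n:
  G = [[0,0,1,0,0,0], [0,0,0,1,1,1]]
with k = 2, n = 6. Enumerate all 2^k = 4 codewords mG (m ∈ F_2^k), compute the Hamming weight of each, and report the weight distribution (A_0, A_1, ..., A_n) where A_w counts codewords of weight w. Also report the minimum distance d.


Weight distribution: A_0 = 1, A_1 = 1, A_3 = 1, A_4 = 1. Minimum distance d = 1.

Enumerate all 2^2 = 4 messages m ∈ F_2^2.
For each, compute codeword c = mG in F_2^6, then tally its weight.
  m = 00 → c = 000000, weight = 0.
  m = 10 → c = 001000, weight = 1.
  m = 01 → c = 000111, weight = 3.
  m = 11 → c = 001111, weight = 4.
Tally weights:
  weight 0: 1 codewords.
  weight 1: 1 codewords.
  weight 3: 1 codewords.
  weight 4: 1 codewords.
Minimum distance d = smallest w > 0 with A_w > 0 = 1.
Sanity: Σ A_w = 4 = 2^2 = 4 ✓.


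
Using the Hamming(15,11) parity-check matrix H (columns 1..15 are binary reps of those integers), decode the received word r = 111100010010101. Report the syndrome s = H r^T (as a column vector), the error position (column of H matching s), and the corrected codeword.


s = (0, 1, 0, 1)^T, error position = 5, corrected codeword c = 111110010010101

Compute s = H r^T mod 2 one row at a time:
  s_1 = 1 + 0 + 0 + 1 + 0 + 1 + 0 + 1 = 4 ≡ 0 (mod 2).
  s_2 = 1 + 0 + 0 + 0 + 0 + 1 + 0 + 1 = 3 ≡ 1 (mod 2).
  s_3 = 1 + 1 + 0 + 0 + 0 + 1 + 0 + 1 = 4 ≡ 0 (mod 2).
  s_4 = 1 + 1 + 0 + 0 + 0 + 1 + 1 + 1 = 5 ≡ 1 (mod 2).
s = (0, 1, 0, 1)^T — this equals column 5 of H (binary 0101), so error is at position 5.
Correct: flip bit 5 of r = 111100010010101 to get c = 111110010010101.


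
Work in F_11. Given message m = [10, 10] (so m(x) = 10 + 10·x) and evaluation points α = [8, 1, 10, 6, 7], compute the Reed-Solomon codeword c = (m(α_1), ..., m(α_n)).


c = [2, 9, 0, 4, 3]

Message polynomial: m(x) = 10 + 10·x (mod 11).
For each evaluation point α_i, compute m(α_i) mod 11:
  α_1 = 8: Horner steps 10 → 2, so m(8) = 2.
  α_2 = 1: Horner steps 10 → 9, so m(1) = 9.
  α_3 = 10: Horner steps 10 → 0, so m(10) = 0.
  α_4 = 6: Horner steps 10 → 4, so m(6) = 4.
  α_5 = 7: Horner steps 10 → 3, so m(7) = 3.
Codeword c = [2, 9, 0, 4, 3] ∈ F_11^5.


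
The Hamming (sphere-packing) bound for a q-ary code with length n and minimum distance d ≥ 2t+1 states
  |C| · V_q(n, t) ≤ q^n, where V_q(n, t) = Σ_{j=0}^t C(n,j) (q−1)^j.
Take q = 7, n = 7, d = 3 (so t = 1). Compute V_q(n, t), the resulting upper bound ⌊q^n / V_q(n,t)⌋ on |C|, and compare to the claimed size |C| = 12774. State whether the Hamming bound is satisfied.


V_q(n, t) = 43, q^n = 823543, Hamming bound = 19152, |C| = 12774 ≤ bound (satisfied).

Step 1: Compute V_q(n, t) = Σ_{j=0}^1 C(n, j) (q−1)^j.
  j = 0: C(7,0)·(6)^0 = 1·1 = 1.
  j = 1: C(7,1)·(6)^1 = 7·6 = 42.
  V_q(n, t) = 1 + 42 = 43.
Step 2: q^n = 7^7 = 823543.
Step 3: Hamming bound ⌊q^n / V_q(n,t)⌋ = ⌊823543/43⌋ = 19152.
Step 4: Compare |C| = 12774 to 19152: satisfied.
The claimed |C| lies below the Hamming bound.


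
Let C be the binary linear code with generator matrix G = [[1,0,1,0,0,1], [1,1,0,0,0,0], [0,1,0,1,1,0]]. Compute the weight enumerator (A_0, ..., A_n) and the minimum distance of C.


Weight distribution: A_0 = 1, A_2 = 1, A_3 = 4, A_4 = 1, A_6 = 1. Minimum distance d = 2.

Enumerate all 2^3 = 8 messages m ∈ F_2^3.
For each, compute codeword c = mG in F_2^6, then tally its weight.
  m = 000 → c = 000000, weight = 0.
  m = 100 → c = 101001, weight = 3.
  m = 010 → c = 110000, weight = 2.
  m = 110 → c = 011001, weight = 3.
  m = 001 → c = 010110, weight = 3.
  m = 101 → c = 111111, weight = 6.
  m = 011 → c = 100110, weight = 3.
  m = 111 → c = 001111, weight = 4.
Tally weights:
  weight 0: 1 codewords.
  weight 2: 1 codewords.
  weight 3: 4 codewords.
  weight 4: 1 codewords.
  weight 6: 1 codewords.
Minimum distance d = smallest w > 0 with A_w > 0 = 2.
Sanity: Σ A_w = 8 = 2^3 = 8 ✓.


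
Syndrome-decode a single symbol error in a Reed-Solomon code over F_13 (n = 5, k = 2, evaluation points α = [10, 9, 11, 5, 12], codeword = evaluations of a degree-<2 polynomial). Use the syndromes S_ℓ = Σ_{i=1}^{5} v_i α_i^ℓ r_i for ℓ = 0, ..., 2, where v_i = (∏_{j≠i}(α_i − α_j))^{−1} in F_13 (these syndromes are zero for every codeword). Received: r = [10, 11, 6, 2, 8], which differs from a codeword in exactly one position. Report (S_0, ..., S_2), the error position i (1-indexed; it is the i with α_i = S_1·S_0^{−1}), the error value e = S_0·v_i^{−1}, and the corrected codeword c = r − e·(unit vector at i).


S = (10, 6, 1), error at position 3, error magnitude e = 10, c = [10, 11, 9, 2, 8].

Step 1: column multipliers v_i = (∏_{j≠i}(α_i − α_j))^{−1} mod 13.
  i = 1 (α = 10): (10−9)(10−11)(10−5)(10−12) = 1·(−1)·5·(−2) = 10 ≡ 10, so v_1 = 10^{−1} = 4 (mod 13).
  i = 2 (α = 9): (9−10)(9−11)(9−5)(9−12) = (−1)·(−2)·4·(−3) = −24 ≡ 2, so v_2 = 2^{−1} = 7 (mod 13).
  i = 3 (α = 11): (11−10)(11−9)(11−5)(11−12) = 1·2·6·(−1) = −12 ≡ 1, so v_3 = 1^{−1} = 1 (mod 13).
  i = 4 (α = 5): (5−10)(5−9)(5−11)(5−12) = (−5)·(−4)·(−6)·(−7) = 840 ≡ 8, so v_4 = 8^{−1} = 5 (mod 13).
  i = 5 (α = 12): (12−10)(12−9)(12−11)(12−5) = 2·3·1·7 = 42 ≡ 3, so v_5 = 3^{−1} = 9 (mod 13).
  v = [4, 7, 1, 5, 9].
Step 2: syndromes of r = [10, 11, 6, 2, 8] (all sums mod 13).
  S_0 = Σ v_i r_i = 4·10 + 7·11 + 1·6 + 5·2 + 9·8 = 205 ≡ 10.
  S_1 = Σ v_i α_i r_i = 4·10·10 + 7·9·11 + 1·11·6 + 5·5·2 + 9·12·8 = 2073 ≡ 6.
  α_i^2 mod 13 = [9, 3, 4, 12, 1].
  S_2 = Σ v_i α_i^2 r_i = 4·9·10 + 7·3·11 + 1·4·6 + 5·12·2 + 9·1·8 = 807 ≡ 1.
  S = (10, 6, 1) ≠ 0, so r is not a codeword (an error is present).
Step 3: locate the error. For a single error e at position i, S_ℓ = v_i·e·α_i^ℓ, so α_err = S_1/S_0.
  S_0^{−1} = 10^{−1} = 4 (mod 13), so α_err = 6·4 = 24 ≡ 11 = α_3. Error position i = 3.
  Consistency check: S_2/S_1 = 1·11 = 11 ≡ 11 = α_err ✓ (single-error assumption holds).
Step 4: error magnitude e = S_0/v_3 = S_0·∏_{j≠3}(α_3 − α_j) = 10·1 = 10 ≡ 10 (mod 13).
Step 5: correct position 3: c_3 = r_3 − e = 6 − 10 ≡ 9 (mod 13). Hence c = [10, 11, 9, 2, 8].
  Check: interpolating c through the α_i gives m(x) = 7 + 12·x (degree < 2) with m(α_i) = c_i for every i, so c is indeed a codeword.


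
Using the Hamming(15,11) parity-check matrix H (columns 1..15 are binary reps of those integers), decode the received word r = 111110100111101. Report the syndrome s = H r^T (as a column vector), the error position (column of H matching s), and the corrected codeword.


s = (1, 0, 0, 1)^T, error position = 9, corrected codeword c = 111110101111101

Compute s = H r^T mod 2 one row at a time:
  s_1 = 0 + 0 + 1 + 1 + 1 + 1 + 0 + 1 = 5 ≡ 1 (mod 2).
  s_2 = 1 + 1 + 0 + 1 + 1 + 1 + 0 + 1 = 6 ≡ 0 (mod 2).
  s_3 = 1 + 1 + 0 + 1 + 1 + 1 + 0 + 1 = 6 ≡ 0 (mod 2).
  s_4 = 1 + 1 + 1 + 1 + 0 + 1 + 1 + 1 = 7 ≡ 1 (mod 2).
s = (1, 0, 0, 1)^T — this equals column 9 of H (binary 1001), so error is at position 9.
Correct: flip bit 9 of r = 111110100111101 to get c = 111110101111101.


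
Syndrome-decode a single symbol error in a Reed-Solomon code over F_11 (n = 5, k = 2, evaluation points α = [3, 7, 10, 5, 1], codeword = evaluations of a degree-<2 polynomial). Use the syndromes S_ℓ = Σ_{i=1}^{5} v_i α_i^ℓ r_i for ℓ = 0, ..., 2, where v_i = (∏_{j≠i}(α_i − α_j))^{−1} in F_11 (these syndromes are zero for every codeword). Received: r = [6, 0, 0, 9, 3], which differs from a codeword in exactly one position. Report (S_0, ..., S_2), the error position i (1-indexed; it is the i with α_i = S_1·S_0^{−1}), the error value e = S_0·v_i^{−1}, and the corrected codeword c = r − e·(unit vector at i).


S = (1, 7, 5), error at position 2, error magnitude e = 10, c = [6, 1, 0, 9, 3].

Step 1: column multipliers v_i = (∏_{j≠i}(α_i − α_j))^{−1} mod 11.
  i = 1 (α = 3): (3−7)(3−10)(3−5)(3−1) = (−4)·(−7)·(−2)·2 = −112 ≡ 9, so v_1 = 9^{−1} = 5 (mod 11).
  i = 2 (α = 7): (7−3)(7−10)(7−5)(7−1) = 4·(−3)·2·6 = −144 ≡ 10, so v_2 = 10^{−1} = 10 (mod 11).
  i = 3 (α = 10): (10−3)(10−7)(10−5)(10−1) = 7·3·5·9 = 945 ≡ 10, so v_3 = 10^{−1} = 10 (mod 11).
  i = 4 (α = 5): (5−3)(5−7)(5−10)(5−1) = 2·(−2)·(−5)·4 = 80 ≡ 3, so v_4 = 3^{−1} = 4 (mod 11).
  i = 5 (α = 1): (1−3)(1−7)(1−10)(1−5) = (−2)·(−6)·(−9)·(−4) = 432 ≡ 3, so v_5 = 3^{−1} = 4 (mod 11).
  v = [5, 10, 10, 4, 4].
Step 2: syndromes of r = [6, 0, 0, 9, 3] (all sums mod 11).
  S_0 = Σ v_i r_i = 5·6 + 10·0 + 10·0 + 4·9 + 4·3 = 78 ≡ 1.
  S_1 = Σ v_i α_i r_i = 5·3·6 + 10·7·0 + 10·10·0 + 4·5·9 + 4·1·3 = 282 ≡ 7.
  α_i^2 mod 11 = [9, 5, 1, 3, 1].
  S_2 = Σ v_i α_i^2 r_i = 5·9·6 + 10·5·0 + 10·1·0 + 4·3·9 + 4·1·3 = 390 ≡ 5.
  S = (1, 7, 5) ≠ 0, so r is not a codeword (an error is present).
Step 3: locate the error. For a single error e at position i, S_ℓ = v_i·e·α_i^ℓ, so α_err = S_1/S_0.
  S_0^{−1} = 1^{−1} = 1 (mod 11), so α_err = 7·1 = 7 ≡ 7 = α_2. Error position i = 2.
  Consistency check: S_2/S_1 = 5·8 = 40 ≡ 7 = α_err ✓ (single-error assumption holds).
Step 4: error magnitude e = S_0/v_2 = S_0·∏_{j≠2}(α_2 − α_j) = 1·10 = 10 ≡ 10 (mod 11).
Step 5: correct position 2: c_2 = r_2 − e = 0 − 10 ≡ 1 (mod 11). Hence c = [6, 1, 0, 9, 3].
  Check: interpolating c through the α_i gives m(x) = 7 + 7·x (degree < 2) with m(α_i) = c_i for every i, so c is indeed a codeword.


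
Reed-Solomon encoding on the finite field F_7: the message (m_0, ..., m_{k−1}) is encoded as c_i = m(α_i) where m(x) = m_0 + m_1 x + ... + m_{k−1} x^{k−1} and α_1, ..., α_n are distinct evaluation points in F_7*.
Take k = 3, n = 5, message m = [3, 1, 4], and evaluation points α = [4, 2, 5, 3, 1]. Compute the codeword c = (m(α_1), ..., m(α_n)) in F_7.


c = [1, 0, 3, 0, 1]

Message polynomial: m(x) = 3 + 1·x + 4·x^2 (mod 7).
For each evaluation point α_i, compute m(α_i) mod 7:
  α_1 = 4: Horner steps 4 → 3 → 1, so m(4) = 1.
  α_2 = 2: Horner steps 4 → 2 → 0, so m(2) = 0.
  α_3 = 5: Horner steps 4 → 0 → 3, so m(5) = 3.
  α_4 = 3: Horner steps 4 → 6 → 0, so m(3) = 0.
  α_5 = 1: Horner steps 4 → 5 → 1, so m(1) = 1.
Codeword c = [1, 0, 3, 0, 1] ∈ F_7^5.


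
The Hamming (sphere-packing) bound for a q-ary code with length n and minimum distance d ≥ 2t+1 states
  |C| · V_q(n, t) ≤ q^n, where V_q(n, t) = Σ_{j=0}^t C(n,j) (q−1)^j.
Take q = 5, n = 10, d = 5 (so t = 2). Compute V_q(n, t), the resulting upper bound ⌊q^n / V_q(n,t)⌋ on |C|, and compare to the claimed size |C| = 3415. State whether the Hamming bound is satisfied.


V_q(n, t) = 761, q^n = 9765625, Hamming bound = 12832, |C| = 3415 ≤ bound (satisfied).

Step 1: Compute V_q(n, t) = Σ_{j=0}^2 C(n, j) (q−1)^j.
  j = 0: C(10,0)·(4)^0 = 1·1 = 1.
  j = 1: C(10,1)·(4)^1 = 10·4 = 40.
  j = 2: C(10,2)·(4)^2 = 45·16 = 720.
  V_q(n, t) = 1 + 40 + 720 = 761.
Step 2: q^n = 5^10 = 9765625.
Step 3: Hamming bound ⌊q^n / V_q(n,t)⌋ = ⌊9765625/761⌋ = 12832.
Step 4: Compare |C| = 3415 to 12832: satisfied.
The claimed |C| lies below the Hamming bound.


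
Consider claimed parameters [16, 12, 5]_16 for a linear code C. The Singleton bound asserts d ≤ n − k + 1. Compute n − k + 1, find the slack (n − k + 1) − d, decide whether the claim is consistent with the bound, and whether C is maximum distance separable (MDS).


Singleton RHS = n − k + 1 = 5, slack = 0, bound satisfied, MDS.

Singleton bound: d ≤ n − k + 1.
Here n = 16, k = 12, so n − k + 1 = 5.
Given d = 5, check d ≤ 5: YES.
Slack = (n − k + 1) − d = 0.
The code is MDS (slack = 0).
Description: the claimed parameters are [16, 12, 5]_16; such a code would be MDS (meets Singleton bound).


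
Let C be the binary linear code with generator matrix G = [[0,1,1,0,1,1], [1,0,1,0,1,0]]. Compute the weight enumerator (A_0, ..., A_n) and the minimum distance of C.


Weight distribution: A_0 = 1, A_3 = 2, A_4 = 1. Minimum distance d = 3.

Enumerate all 2^2 = 4 messages m ∈ F_2^2.
For each, compute codeword c = mG in F_2^6, then tally its weight.
  m = 00 → c = 000000, weight = 0.
  m = 10 → c = 011011, weight = 4.
  m = 01 → c = 101010, weight = 3.
  m = 11 → c = 110001, weight = 3.
Tally weights:
  weight 0: 1 codewords.
  weight 3: 2 codewords.
  weight 4: 1 codewords.
Minimum distance d = smallest w > 0 with A_w > 0 = 3.
Sanity: Σ A_w = 4 = 2^2 = 4 ✓.


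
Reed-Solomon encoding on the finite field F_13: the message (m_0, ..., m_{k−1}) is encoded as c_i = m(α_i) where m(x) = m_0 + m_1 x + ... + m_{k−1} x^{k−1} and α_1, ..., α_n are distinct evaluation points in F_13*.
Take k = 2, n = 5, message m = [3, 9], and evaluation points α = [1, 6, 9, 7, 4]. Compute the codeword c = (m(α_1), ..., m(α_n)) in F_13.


c = [12, 5, 6, 1, 0]

Message polynomial: m(x) = 3 + 9·x (mod 13).
For each evaluation point α_i, compute m(α_i) mod 13:
  α_1 = 1: Horner steps 9 → 12, so m(1) = 12.
  α_2 = 6: Horner steps 9 → 5, so m(6) = 5.
  α_3 = 9: Horner steps 9 → 6, so m(9) = 6.
  α_4 = 7: Horner steps 9 → 1, so m(7) = 1.
  α_5 = 4: Horner steps 9 → 0, so m(4) = 0.
Codeword c = [12, 5, 6, 1, 0] ∈ F_13^5.


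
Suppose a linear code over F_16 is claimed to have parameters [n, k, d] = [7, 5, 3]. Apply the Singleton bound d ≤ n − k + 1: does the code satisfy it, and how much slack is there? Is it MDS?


Singleton RHS = n − k + 1 = 3, slack = 0, bound satisfied, MDS.

Singleton bound: d ≤ n − k + 1.
Here n = 7, k = 5, so n − k + 1 = 3.
Given d = 3, check d ≤ 3: YES.
Slack = (n − k + 1) − d = 0.
The code is MDS (slack = 0).
Description: the claimed parameters are [7, 5, 3]_16; such a code would be MDS (meets Singleton bound).


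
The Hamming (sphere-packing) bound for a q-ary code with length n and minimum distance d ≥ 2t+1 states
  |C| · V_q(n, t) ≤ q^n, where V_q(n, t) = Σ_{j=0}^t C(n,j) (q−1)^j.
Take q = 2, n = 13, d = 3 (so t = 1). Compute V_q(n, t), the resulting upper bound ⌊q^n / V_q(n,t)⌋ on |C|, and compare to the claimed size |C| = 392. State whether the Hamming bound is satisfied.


V_q(n, t) = 14, q^n = 8192, Hamming bound = 585, |C| = 392 ≤ bound (satisfied).

Step 1: Compute V_q(n, t) = Σ_{j=0}^1 C(n, j) (q−1)^j.
  j = 0: C(13,0)·(1)^0 = 1·1 = 1.
  j = 1: C(13,1)·(1)^1 = 13·1 = 13.
  V_q(n, t) = 1 + 13 = 14.
Step 2: q^n = 2^13 = 8192.
Step 3: Hamming bound ⌊q^n / V_q(n,t)⌋ = ⌊8192/14⌋ = 585.
Step 4: Compare |C| = 392 to 585: satisfied.
The claimed |C| lies below the Hamming bound.


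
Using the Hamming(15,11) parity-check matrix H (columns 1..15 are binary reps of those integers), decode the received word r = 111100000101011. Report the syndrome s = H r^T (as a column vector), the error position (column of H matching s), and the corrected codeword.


s = (0, 0, 1, 1)^T, error position = 3, corrected codeword c = 110100000101011

Compute s = H r^T mod 2 one row at a time:
  s_1 = 0 + 0 + 1 + 0 + 1 + 0 + 1 + 1 = 4 ≡ 0 (mod 2).
  s_2 = 1 + 0 + 0 + 0 + 1 + 0 + 1 + 1 = 4 ≡ 0 (mod 2).
  s_3 = 1 + 1 + 0 + 0 + 1 + 0 + 1 + 1 = 5 ≡ 1 (mod 2).
  s_4 = 1 + 1 + 0 + 0 + 0 + 0 + 0 + 1 = 3 ≡ 1 (mod 2).
s = (0, 0, 1, 1)^T — this equals column 3 of H (binary 0011), so error is at position 3.
Correct: flip bit 3 of r = 111100000101011 to get c = 110100000101011.


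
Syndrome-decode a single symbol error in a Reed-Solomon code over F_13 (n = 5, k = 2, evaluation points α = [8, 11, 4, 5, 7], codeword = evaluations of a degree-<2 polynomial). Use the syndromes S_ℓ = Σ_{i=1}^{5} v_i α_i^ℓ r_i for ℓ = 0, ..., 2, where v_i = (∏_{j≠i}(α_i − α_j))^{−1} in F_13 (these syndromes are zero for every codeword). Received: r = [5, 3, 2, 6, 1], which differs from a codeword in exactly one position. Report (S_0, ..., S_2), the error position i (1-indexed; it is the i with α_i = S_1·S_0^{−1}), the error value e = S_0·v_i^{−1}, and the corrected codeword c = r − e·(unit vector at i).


S = (9, 8, 10), error at position 2, error magnitude e = 12, c = [5, 4, 2, 6, 1].

Step 1: column multipliers v_i = (∏_{j≠i}(α_i − α_j))^{−1} mod 13.
  i = 1 (α = 8): (8−11)(8−4)(8−5)(8−7) = (−3)·4·3·1 = −36 ≡ 3, so v_1 = 3^{−1} = 9 (mod 13).
  i = 2 (α = 11): (11−8)(11−4)(11−5)(11−7) = 3·7·6·4 = 504 ≡ 10, so v_2 = 10^{−1} = 4 (mod 13).
  i = 3 (α = 4): (4−8)(4−11)(4−5)(4−7) = (−4)·(−7)·(−1)·(−3) = 84 ≡ 6, so v_3 = 6^{−1} = 11 (mod 13).
  i = 4 (α = 5): (5−8)(5−11)(5−4)(5−7) = (−3)·(−6)·1·(−2) = −36 ≡ 3, so v_4 = 3^{−1} = 9 (mod 13).
  i = 5 (α = 7): (7−8)(7−11)(7−4)(7−5) = (−1)·(−4)·3·2 = 24 ≡ 11, so v_5 = 11^{−1} = 6 (mod 13).
  v = [9, 4, 11, 9, 6].
Step 2: syndromes of r = [5, 3, 2, 6, 1] (all sums mod 13).
  S_0 = Σ v_i r_i = 9·5 + 4·3 + 11·2 + 9·6 + 6·1 = 139 ≡ 9.
  S_1 = Σ v_i α_i r_i = 9·8·5 + 4·11·3 + 11·4·2 + 9·5·6 + 6·7·1 = 892 ≡ 8.
  α_i^2 mod 13 = [12, 4, 3, 12, 10].
  S_2 = Σ v_i α_i^2 r_i = 9·12·5 + 4·4·3 + 11·3·2 + 9·12·6 + 6·10·1 = 1362 ≡ 10.
  S = (9, 8, 10) ≠ 0, so r is not a codeword (an error is present).
Step 3: locate the error. For a single error e at position i, S_ℓ = v_i·e·α_i^ℓ, so α_err = S_1/S_0.
  S_0^{−1} = 9^{−1} = 3 (mod 13), so α_err = 8·3 = 24 ≡ 11 = α_2. Error position i = 2.
  Consistency check: S_2/S_1 = 10·5 = 50 ≡ 11 = α_err ✓ (single-error assumption holds).
Step 4: error magnitude e = S_0/v_2 = S_0·∏_{j≠2}(α_2 − α_j) = 9·10 = 90 ≡ 12 (mod 13).
Step 5: correct position 2: c_2 = r_2 − e = 3 − 12 ≡ 4 (mod 13). Hence c = [5, 4, 2, 6, 1].
  Check: interpolating c through the α_i gives m(x) = 12 + 4·x (degree < 2) with m(α_i) = c_i for every i, so c is indeed a codeword.


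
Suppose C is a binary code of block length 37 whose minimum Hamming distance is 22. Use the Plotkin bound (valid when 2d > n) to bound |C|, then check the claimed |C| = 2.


Plotkin bound M ≤ 6; given |C| = 2 ≤ bound (satisfied).

Check applicability: 2d = 44, n = 37.
2d − n = 7 > 0, so Plotkin applies.
Compute d/(2d−n) = 22/7 ≈ 3.1429.
⌊d/(2d−n)⌋ = 3.
Plotkin bound: M ≤ 2·3 = 6.
Given |C| = 2, check: satisfied.
This |C| is below the Plotkin bound.


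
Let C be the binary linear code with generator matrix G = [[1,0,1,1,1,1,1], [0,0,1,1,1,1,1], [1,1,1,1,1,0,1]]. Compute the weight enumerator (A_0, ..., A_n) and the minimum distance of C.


Weight distribution: A_0 = 1, A_1 = 1, A_2 = 1, A_3 = 1, A_5 = 2, A_6 = 2. Minimum distance d = 1.

Enumerate all 2^3 = 8 messages m ∈ F_2^3.
For each, compute codeword c = mG in F_2^7, then tally its weight.
  m = 000 → c = 0000000, weight = 0.
  m = 100 → c = 1011111, weight = 6.
  m = 010 → c = 0011111, weight = 5.
  m = 110 → c = 1000000, weight = 1.
  m = 001 → c = 1111101, weight = 6.
  m = 101 → c = 0100010, weight = 2.
  m = 011 → c = 1100010, weight = 3.
  m = 111 → c = 0111101, weight = 5.
Tally weights:
  weight 0: 1 codewords.
  weight 1: 1 codewords.
  weight 2: 1 codewords.
  weight 3: 1 codewords.
  weight 5: 2 codewords.
  weight 6: 2 codewords.
Minimum distance d = smallest w > 0 with A_w > 0 = 1.
Sanity: Σ A_w = 8 = 2^3 = 8 ✓.


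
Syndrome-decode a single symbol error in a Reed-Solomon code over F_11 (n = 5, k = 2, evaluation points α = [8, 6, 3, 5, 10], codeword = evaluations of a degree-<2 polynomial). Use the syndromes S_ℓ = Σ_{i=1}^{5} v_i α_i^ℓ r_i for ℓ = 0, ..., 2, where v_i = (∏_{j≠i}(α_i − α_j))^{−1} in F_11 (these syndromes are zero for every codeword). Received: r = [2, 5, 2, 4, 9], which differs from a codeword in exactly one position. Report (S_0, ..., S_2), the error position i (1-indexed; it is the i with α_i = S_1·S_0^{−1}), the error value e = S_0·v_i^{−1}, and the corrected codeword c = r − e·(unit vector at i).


S = (1, 8, 9), error at position 1, error magnitude e = 6, c = [7, 5, 2, 4, 9].

Step 1: column multipliers v_i = (∏_{j≠i}(α_i − α_j))^{−1} mod 11.
  i = 1 (α = 8): (8−6)(8−3)(8−5)(8−10) = 2·5·3·(−2) = −60 ≡ 6, so v_1 = 6^{−1} = 2 (mod 11).
  i = 2 (α = 6): (6−8)(6−3)(6−5)(6−10) = (−2)·3·1·(−4) = 24 ≡ 2, so v_2 = 2^{−1} = 6 (mod 11).
  i = 3 (α = 3): (3−8)(3−6)(3−5)(3−10) = (−5)·(−3)·(−2)·(−7) = 210 ≡ 1, so v_3 = 1^{−1} = 1 (mod 11).
  i = 4 (α = 5): (5−8)(5−6)(5−3)(5−10) = (−3)·(−1)·2·(−5) = −30 ≡ 3, so v_4 = 3^{−1} = 4 (mod 11).
  i = 5 (α = 10): (10−8)(10−6)(10−3)(10−5) = 2·4·7·5 = 280 ≡ 5, so v_5 = 5^{−1} = 9 (mod 11).
  v = [2, 6, 1, 4, 9].
Step 2: syndromes of r = [2, 5, 2, 4, 9] (all sums mod 11).
  S_0 = Σ v_i r_i = 2·2 + 6·5 + 1·2 + 4·4 + 9·9 = 133 ≡ 1.
  S_1 = Σ v_i α_i r_i = 2·8·2 + 6·6·5 + 1·3·2 + 4·5·4 + 9·10·9 = 1108 ≡ 8.
  α_i^2 mod 11 = [9, 3, 9, 3, 1].
  S_2 = Σ v_i α_i^2 r_i = 2·9·2 + 6·3·5 + 1·9·2 + 4·3·4 + 9·1·9 = 273 ≡ 9.
  S = (1, 8, 9) ≠ 0, so r is not a codeword (an error is present).
Step 3: locate the error. For a single error e at position i, S_ℓ = v_i·e·α_i^ℓ, so α_err = S_1/S_0.
  S_0^{−1} = 1^{−1} = 1 (mod 11), so α_err = 8·1 = 8 ≡ 8 = α_1. Error position i = 1.
  Consistency check: S_2/S_1 = 9·7 = 63 ≡ 8 = α_err ✓ (single-error assumption holds).
Step 4: error magnitude e = S_0/v_1 = S_0·∏_{j≠1}(α_1 − α_j) = 1·6 = 6 ≡ 6 (mod 11).
Step 5: correct position 1: c_1 = r_1 − e = 2 − 6 ≡ 7 (mod 11). Hence c = [7, 5, 2, 4, 9].
  Check: interpolating c through the α_i gives m(x) = 10 + 1·x (degree < 2) with m(α_i) = c_i for every i, so c is indeed a codeword.


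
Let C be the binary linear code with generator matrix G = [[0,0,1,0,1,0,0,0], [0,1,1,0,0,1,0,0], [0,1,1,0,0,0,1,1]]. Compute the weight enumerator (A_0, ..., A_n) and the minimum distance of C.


Weight distribution: A_0 = 1, A_2 = 1, A_3 = 3, A_4 = 2, A_5 = 1. Minimum distance d = 2.

Enumerate all 2^3 = 8 messages m ∈ F_2^3.
For each, compute codeword c = mG in F_2^8, then tally its weight.
  m = 000 → c = 00000000, weight = 0.
  m = 100 → c = 00101000, weight = 2.
  m = 010 → c = 01100100, weight = 3.
  m = 110 → c = 01001100, weight = 3.
  m = 001 → c = 01100011, weight = 4.
  m = 101 → c = 01001011, weight = 4.
  m = 011 → c = 00000111, weight = 3.
  m = 111 → c = 00101111, weight = 5.
Tally weights:
  weight 0: 1 codewords.
  weight 2: 1 codewords.
  weight 3: 3 codewords.
  weight 4: 2 codewords.
  weight 5: 1 codewords.
Minimum distance d = smallest w > 0 with A_w > 0 = 2.
Sanity: Σ A_w = 8 = 2^3 = 8 ✓.


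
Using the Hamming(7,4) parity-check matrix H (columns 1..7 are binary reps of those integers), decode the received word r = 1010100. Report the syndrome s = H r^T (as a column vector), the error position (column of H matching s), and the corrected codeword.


s = (1, 1, 1)^T, error position = 7, corrected codeword c = 1010101

Compute s = H r^T mod 2 one row at a time:
  s_1 = 0 + 1 + 0 + 0 = 1 ≡ 1 (mod 2).
  s_2 = 0 + 1 + 0 + 0 = 1 ≡ 1 (mod 2).
  s_3 = 1 + 1 + 1 + 0 = 3 ≡ 1 (mod 2).
s = (1, 1, 1)^T — this equals column 7 of H (binary 111), so error is at position 7.
Correct: flip bit 7 of r = 1010100 to get c = 1010101.


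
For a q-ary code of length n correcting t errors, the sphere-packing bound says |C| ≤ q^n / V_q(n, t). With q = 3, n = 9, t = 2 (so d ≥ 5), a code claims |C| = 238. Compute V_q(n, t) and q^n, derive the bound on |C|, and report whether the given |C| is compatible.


V_q(n, t) = 163, q^n = 19683, Hamming bound = 120, |C| = 238 > bound (violated).

Step 1: Compute V_q(n, t) = Σ_{j=0}^2 C(n, j) (q−1)^j.
  j = 0: C(9,0)·(2)^0 = 1·1 = 1.
  j = 1: C(9,1)·(2)^1 = 9·2 = 18.
  j = 2: C(9,2)·(2)^2 = 36·4 = 144.
  V_q(n, t) = 1 + 18 + 144 = 163.
Step 2: q^n = 3^9 = 19683.
Step 3: Hamming bound ⌊q^n / V_q(n,t)⌋ = ⌊19683/163⌋ = 120.
Step 4: Compare |C| = 238 to 120: violated.
The claimed |C| lies above the Hamming bound, so no 3-ary code of length 9 with d ≥ 5 can have 238 codewords.


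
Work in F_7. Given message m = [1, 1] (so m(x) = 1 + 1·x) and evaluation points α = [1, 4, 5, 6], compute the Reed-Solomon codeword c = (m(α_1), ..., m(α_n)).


c = [2, 5, 6, 0]

Message polynomial: m(x) = 1 + 1·x (mod 7).
For each evaluation point α_i, compute m(α_i) mod 7:
  α_1 = 1: Horner steps 1 → 2, so m(1) = 2.
  α_2 = 4: Horner steps 1 → 5, so m(4) = 5.
  α_3 = 5: Horner steps 1 → 6, so m(5) = 6.
  α_4 = 6: Horner steps 1 → 0, so m(6) = 0.
Codeword c = [2, 5, 6, 0] ∈ F_7^4.


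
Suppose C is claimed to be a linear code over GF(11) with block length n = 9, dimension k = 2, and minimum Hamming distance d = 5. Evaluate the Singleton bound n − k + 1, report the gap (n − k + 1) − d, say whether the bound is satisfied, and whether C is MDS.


Singleton RHS = n − k + 1 = 8, slack = 3, bound satisfied, not MDS.

Singleton bound: d ≤ n − k + 1.
Here n = 9, k = 2, so n − k + 1 = 8.
Given d = 5, check d ≤ 8: YES.
Slack = (n − k + 1) − d = 3.
The code is NOT MDS (slack = 3 > 0).
Description: the claimed parameters are [9, 2, 5]_11; such a code would be non-MDS.


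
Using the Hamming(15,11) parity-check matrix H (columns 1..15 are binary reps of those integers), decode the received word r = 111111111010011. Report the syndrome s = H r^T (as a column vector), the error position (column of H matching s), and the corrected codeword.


s = (1, 0, 1, 1)^T, error position = 11, corrected codeword c = 111111111000011

Compute s = H r^T mod 2 one row at a time:
  s_1 = 1 + 1 + 0 + 1 + 0 + 0 + 1 + 1 = 5 ≡ 1 (mod 2).
  s_2 = 1 + 1 + 1 + 1 + 0 + 0 + 1 + 1 = 6 ≡ 0 (mod 2).
  s_3 = 1 + 1 + 1 + 1 + 0 + 1 + 1 + 1 = 7 ≡ 1 (mod 2).
  s_4 = 1 + 1 + 1 + 1 + 1 + 1 + 0 + 1 = 7 ≡ 1 (mod 2).
s = (1, 0, 1, 1)^T — this equals column 11 of H (binary 1011), so error is at position 11.
Correct: flip bit 11 of r = 111111111010011 to get c = 111111111000011.


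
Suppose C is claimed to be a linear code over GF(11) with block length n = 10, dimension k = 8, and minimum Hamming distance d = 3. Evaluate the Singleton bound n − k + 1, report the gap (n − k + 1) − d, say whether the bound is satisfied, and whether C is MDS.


Singleton RHS = n − k + 1 = 3, slack = 0, bound satisfied, MDS.

Singleton bound: d ≤ n − k + 1.
Here n = 10, k = 8, so n − k + 1 = 3.
Given d = 3, check d ≤ 3: YES.
Slack = (n − k + 1) − d = 0.
The code is MDS (slack = 0).
Description: the claimed parameters are [10, 8, 3]_11; such a code would be MDS (meets Singleton bound).


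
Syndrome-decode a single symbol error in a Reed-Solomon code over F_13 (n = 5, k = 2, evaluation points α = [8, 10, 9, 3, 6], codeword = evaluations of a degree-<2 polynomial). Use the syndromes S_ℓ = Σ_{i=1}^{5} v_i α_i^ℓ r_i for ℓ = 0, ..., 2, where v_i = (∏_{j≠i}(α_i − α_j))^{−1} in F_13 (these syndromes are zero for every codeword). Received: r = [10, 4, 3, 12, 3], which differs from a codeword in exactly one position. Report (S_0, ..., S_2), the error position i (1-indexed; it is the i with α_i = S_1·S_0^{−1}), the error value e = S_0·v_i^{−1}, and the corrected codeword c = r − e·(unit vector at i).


S = (6, 2, 5), error at position 3, error magnitude e = 9, c = [10, 4, 7, 12, 3].

Step 1: column multipliers v_i = (∏_{j≠i}(α_i − α_j))^{−1} mod 13.
  i = 1 (α = 8): (8−10)(8−9)(8−3)(8−6) = (−2)·(−1)·5·2 = 20 ≡ 7, so v_1 = 7^{−1} = 2 (mod 13).
  i = 2 (α = 10): (10−8)(10−9)(10−3)(10−6) = 2·1·7·4 = 56 ≡ 4, so v_2 = 4^{−1} = 10 (mod 13).
  i = 3 (α = 9): (9−8)(9−10)(9−3)(9−6) = 1·(−1)·6·3 = −18 ≡ 8, so v_3 = 8^{−1} = 5 (mod 13).
  i = 4 (α = 3): (3−8)(3−10)(3−9)(3−6) = (−5)·(−7)·(−6)·(−3) = 630 ≡ 6, so v_4 = 6^{−1} = 11 (mod 13).
  i = 5 (α = 6): (6−8)(6−10)(6−9)(6−3) = (−2)·(−4)·(−3)·3 = −72 ≡ 6, so v_5 = 6^{−1} = 11 (mod 13).
  v = [2, 10, 5, 11, 11].
Step 2: syndromes of r = [10, 4, 3, 12, 3] (all sums mod 13).
  S_0 = Σ v_i r_i = 2·10 + 10·4 + 5·3 + 11·12 + 11·3 = 240 ≡ 6.
  S_1 = Σ v_i α_i r_i = 2·8·10 + 10·10·4 + 5·9·3 + 11·3·12 + 11·6·3 = 1289 ≡ 2.
  α_i^2 mod 13 = [12, 9, 3, 9, 10].
  S_2 = Σ v_i α_i^2 r_i = 2·12·10 + 10·9·4 + 5·3·3 + 11·9·12 + 11·10·3 = 2163 ≡ 5.
  S = (6, 2, 5) ≠ 0, so r is not a codeword (an error is present).
Step 3: locate the error. For a single error e at position i, S_ℓ = v_i·e·α_i^ℓ, so α_err = S_1/S_0.
  S_0^{−1} = 6^{−1} = 11 (mod 13), so α_err = 2·11 = 22 ≡ 9 = α_3. Error position i = 3.
  Consistency check: S_2/S_1 = 5·7 = 35 ≡ 9 = α_err ✓ (single-error assumption holds).
Step 4: error magnitude e = S_0/v_3 = S_0·∏_{j≠3}(α_3 − α_j) = 6·8 = 48 ≡ 9 (mod 13).
Step 5: correct position 3: c_3 = r_3 − e = 3 − 9 ≡ 7 (mod 13). Hence c = [10, 4, 7, 12, 3].
  Check: interpolating c through the α_i gives m(x) = 8 + 10·x (degree < 2) with m(α_i) = c_i for every i, so c is indeed a codeword.


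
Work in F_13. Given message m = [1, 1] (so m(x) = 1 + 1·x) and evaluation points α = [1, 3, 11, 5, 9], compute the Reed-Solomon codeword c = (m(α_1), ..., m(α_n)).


c = [2, 4, 12, 6, 10]

Message polynomial: m(x) = 1 + 1·x (mod 13).
For each evaluation point α_i, compute m(α_i) mod 13:
  α_1 = 1: Horner steps 1 → 2, so m(1) = 2.
  α_2 = 3: Horner steps 1 → 4, so m(3) = 4.
  α_3 = 11: Horner steps 1 → 12, so m(11) = 12.
  α_4 = 5: Horner steps 1 → 6, so m(5) = 6.
  α_5 = 9: Horner steps 1 → 10, so m(9) = 10.
Codeword c = [2, 4, 12, 6, 10] ∈ F_13^5.


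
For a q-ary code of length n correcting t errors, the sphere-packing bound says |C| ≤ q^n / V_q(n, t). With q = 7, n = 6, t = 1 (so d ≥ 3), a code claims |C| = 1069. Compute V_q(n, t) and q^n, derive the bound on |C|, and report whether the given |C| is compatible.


V_q(n, t) = 37, q^n = 117649, Hamming bound = 3179, |C| = 1069 ≤ bound (satisfied).

Step 1: Compute V_q(n, t) = Σ_{j=0}^1 C(n, j) (q−1)^j.
  j = 0: C(6,0)·(6)^0 = 1·1 = 1.
  j = 1: C(6,1)·(6)^1 = 6·6 = 36.
  V_q(n, t) = 1 + 36 = 37.
Step 2: q^n = 7^6 = 117649.
Step 3: Hamming bound ⌊q^n / V_q(n,t)⌋ = ⌊117649/37⌋ = 3179.
Step 4: Compare |C| = 1069 to 3179: satisfied.
The claimed |C| lies below the Hamming bound.


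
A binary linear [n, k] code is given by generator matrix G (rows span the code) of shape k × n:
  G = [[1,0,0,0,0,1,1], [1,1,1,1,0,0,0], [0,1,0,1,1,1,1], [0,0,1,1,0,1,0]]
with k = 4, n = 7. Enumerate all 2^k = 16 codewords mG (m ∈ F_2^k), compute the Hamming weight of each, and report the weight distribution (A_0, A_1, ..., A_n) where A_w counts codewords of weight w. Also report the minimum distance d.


Weight distribution: A_0 = 1, A_2 = 2, A_3 = 4, A_4 = 5, A_5 = 4. Minimum distance d = 2.

Enumerate all 2^4 = 16 messages m ∈ F_2^4.
For each, compute codeword c = mG in F_2^7, then tally its weight.
  m = 0000 → c = 0000000, weight = 0.
  m = 1000 → c = 1000011, weight = 3.
  m = 0100 → c = 1111000, weight = 4.
  m = 1100 → c = 0111011, weight = 5.
  m = 0010 → c = 0101111, weight = 5.
  m = 1010 → c = 1101100, weight = 4.
  m = 0110 → c = 1010111, weight = 5.
  m = 1110 → c = 0010100, weight = 2.
  m = 0001 → c = 0011010, weight = 3.
  m = 1001 → c = 1011001, weight = 4.
  m = 0101 → c = 1100010, weight = 3.
  m = 1101 → c = 0100001, weight = 2.
  m = 0011 → c = 0110101, weight = 4.
  m = 1011 → c = 1110110, weight = 5.
  m = 0111 → c = 1001101, weight = 4.
  m = 1111 → c = 0001110, weight = 3.
Tally weights:
  weight 0: 1 codewords.
  weight 2: 2 codewords.
  weight 3: 4 codewords.
  weight 4: 5 codewords.
  weight 5: 4 codewords.
Minimum distance d = smallest w > 0 with A_w > 0 = 2.
Sanity: Σ A_w = 16 = 2^4 = 16 ✓.


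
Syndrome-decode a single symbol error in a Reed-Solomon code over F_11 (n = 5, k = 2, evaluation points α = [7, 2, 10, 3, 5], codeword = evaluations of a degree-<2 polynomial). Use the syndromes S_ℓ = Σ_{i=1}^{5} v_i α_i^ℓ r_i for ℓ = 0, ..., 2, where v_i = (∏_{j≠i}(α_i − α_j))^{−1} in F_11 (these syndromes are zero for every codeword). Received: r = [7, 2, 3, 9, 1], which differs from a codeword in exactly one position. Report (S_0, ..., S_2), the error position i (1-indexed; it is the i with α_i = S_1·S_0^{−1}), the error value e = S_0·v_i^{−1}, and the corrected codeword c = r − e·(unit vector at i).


S = (3, 10, 4), error at position 1, error magnitude e = 3, c = [4, 2, 3, 9, 1].

Step 1: column multipliers v_i = (∏_{j≠i}(α_i − α_j))^{−1} mod 11.
  i = 1 (α = 7): (7−2)(7−10)(7−3)(7−5) = 5·(−3)·4·2 = −120 ≡ 1, so v_1 = 1^{−1} = 1 (mod 11).
  i = 2 (α = 2): (2−7)(2−10)(2−3)(2−5) = (−5)·(−8)·(−1)·(−3) = 120 ≡ 10, so v_2 = 10^{−1} = 10 (mod 11).
  i = 3 (α = 10): (10−7)(10−2)(10−3)(10−5) = 3·8·7·5 = 840 ≡ 4, so v_3 = 4^{−1} = 3 (mod 11).
  i = 4 (α = 3): (3−7)(3−2)(3−10)(3−5) = (−4)·1·(−7)·(−2) = −56 ≡ 10, so v_4 = 10^{−1} = 10 (mod 11).
  i = 5 (α = 5): (5−7)(5−2)(5−10)(5−3) = (−2)·3·(−5)·2 = 60 ≡ 5, so v_5 = 5^{−1} = 9 (mod 11).
  v = [1, 10, 3, 10, 9].
Step 2: syndromes of r = [7, 2, 3, 9, 1] (all sums mod 11).
  S_0 = Σ v_i r_i = 1·7 + 10·2 + 3·3 + 10·9 + 9·1 = 135 ≡ 3.
  S_1 = Σ v_i α_i r_i = 1·7·7 + 10·2·2 + 3·10·3 + 10·3·9 + 9·5·1 = 494 ≡ 10.
  α_i^2 mod 11 = [5, 4, 1, 9, 3].
  S_2 = Σ v_i α_i^2 r_i = 1·5·7 + 10·4·2 + 3·1·3 + 10·9·9 + 9·3·1 = 961 ≡ 4.
  S = (3, 10, 4) ≠ 0, so r is not a codeword (an error is present).
Step 3: locate the error. For a single error e at position i, S_ℓ = v_i·e·α_i^ℓ, so α_err = S_1/S_0.
  S_0^{−1} = 3^{−1} = 4 (mod 11), so α_err = 10·4 = 40 ≡ 7 = α_1. Error position i = 1.
  Consistency check: S_2/S_1 = 4·10 = 40 ≡ 7 = α_err ✓ (single-error assumption holds).
Step 4: error magnitude e = S_0/v_1 = S_0·∏_{j≠1}(α_1 − α_j) = 3·1 = 3 ≡ 3 (mod 11).
Step 5: correct position 1: c_1 = r_1 − e = 7 − 3 ≡ 4 (mod 11). Hence c = [4, 2, 3, 9, 1].
  Check: interpolating c through the α_i gives m(x) = 10 + 7·x (degree < 2) with m(α_i) = c_i for every i, so c is indeed a codeword.


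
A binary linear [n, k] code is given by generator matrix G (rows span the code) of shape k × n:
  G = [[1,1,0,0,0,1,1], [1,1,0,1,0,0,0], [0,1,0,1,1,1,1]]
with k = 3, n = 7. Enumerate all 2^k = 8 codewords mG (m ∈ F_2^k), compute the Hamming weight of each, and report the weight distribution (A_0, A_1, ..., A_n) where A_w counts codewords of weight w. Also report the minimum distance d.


Weight distribution: A_0 = 1, A_2 = 1, A_3 = 3, A_4 = 2, A_5 = 1. Minimum distance d = 2.

Enumerate all 2^3 = 8 messages m ∈ F_2^3.
For each, compute codeword c = mG in F_2^7, then tally its weight.
  m = 000 → c = 0000000, weight = 0.
  m = 100 → c = 1100011, weight = 4.
  m = 010 → c = 1101000, weight = 3.
  m = 110 → c = 0001011, weight = 3.
  m = 001 → c = 0101111, weight = 5.
  m = 101 → c = 1001100, weight = 3.
  m = 011 → c = 1000111, weight = 4.
  m = 111 → c = 0100100, weight = 2.
Tally weights:
  weight 0: 1 codewords.
  weight 2: 1 codewords.
  weight 3: 3 codewords.
  weight 4: 2 codewords.
  weight 5: 1 codewords.
Minimum distance d = smallest w > 0 with A_w > 0 = 2.
Sanity: Σ A_w = 8 = 2^3 = 8 ✓.


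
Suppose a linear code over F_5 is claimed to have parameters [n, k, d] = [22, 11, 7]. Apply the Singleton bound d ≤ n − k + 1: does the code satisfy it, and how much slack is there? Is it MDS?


Singleton RHS = n − k + 1 = 12, slack = 5, bound satisfied, not MDS.

Singleton bound: d ≤ n − k + 1.
Here n = 22, k = 11, so n − k + 1 = 12.
Given d = 7, check d ≤ 12: YES.
Slack = (n − k + 1) − d = 5.
The code is NOT MDS (slack = 5 > 0).
Description: the claimed parameters are [22, 11, 7]_5; such a code would be non-MDS.
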